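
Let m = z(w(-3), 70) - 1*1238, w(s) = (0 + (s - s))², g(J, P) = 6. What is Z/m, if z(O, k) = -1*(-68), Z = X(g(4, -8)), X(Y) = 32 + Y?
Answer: -19/585 ≈ -0.032479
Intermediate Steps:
Z = 38 (Z = 32 + 6 = 38)
w(s) = 0 (w(s) = (0 + 0)² = 0² = 0)
z(O, k) = 68
m = -1170 (m = 68 - 1*1238 = 68 - 1238 = -1170)
Z/m = 38/(-1170) = 38*(-1/1170) = -19/585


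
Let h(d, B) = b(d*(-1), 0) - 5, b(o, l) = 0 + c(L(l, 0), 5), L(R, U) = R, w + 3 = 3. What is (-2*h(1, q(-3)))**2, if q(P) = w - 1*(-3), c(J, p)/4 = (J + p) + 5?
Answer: 4900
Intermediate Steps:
w = 0 (w = -3 + 3 = 0)
c(J, p) = 20 + 4*J + 4*p (c(J, p) = 4*((J + p) + 5) = 4*(5 + J + p) = 20 + 4*J + 4*p)
b(o, l) = 40 + 4*l (b(o, l) = 0 + (20 + 4*l + 4*5) = 0 + (20 + 4*l + 20) = 0 + (40 + 4*l) = 40 + 4*l)
q(P) = 3 (q(P) = 0 - 1*(-3) = 0 + 3 = 3)
h(d, B) = 35 (h(d, B) = (40 + 4*0) - 5 = (40 + 0) - 5 = 40 - 5 = 35)
(-2*h(1, q(-3)))**2 = (-2*35)**2 = (-70)**2 = 4900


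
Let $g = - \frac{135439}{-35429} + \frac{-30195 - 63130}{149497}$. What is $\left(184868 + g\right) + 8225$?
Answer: $\frac{1022739656638567}{5296529213} \approx 1.931 \cdot 10^{5}$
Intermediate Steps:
$g = \frac{16941312758}{5296529213}$ ($g = \left(-135439\right) \left(- \frac{1}{35429}\right) - \frac{93325}{149497} = \frac{135439}{35429} - \frac{93325}{149497} = \frac{16941312758}{5296529213} \approx 3.1986$)
$\left(184868 + g\right) + 8225 = \left(184868 + \frac{16941312758}{5296529213}\right) + 8225 = \frac{979175703861642}{5296529213} + 8225 = \frac{1022739656638567}{5296529213}$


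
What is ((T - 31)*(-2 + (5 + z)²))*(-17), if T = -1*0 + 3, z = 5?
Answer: 46648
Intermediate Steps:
T = 3 (T = 0 + 3 = 3)
((T - 31)*(-2 + (5 + z)²))*(-17) = ((3 - 31)*(-2 + (5 + 5)²))*(-17) = -28*(-2 + 10²)*(-17) = -28*(-2 + 100)*(-17) = -28*98*(-17) = -2744*(-17) = 46648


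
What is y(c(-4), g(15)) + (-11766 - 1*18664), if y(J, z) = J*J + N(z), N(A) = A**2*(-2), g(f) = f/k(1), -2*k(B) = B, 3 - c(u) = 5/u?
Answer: -515391/16 ≈ -32212.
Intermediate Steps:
c(u) = 3 - 5/u
k(B) = -B/2
g(f) = -2*f (g(f) = f/((-1/2*1)) = f/(-1/2) = f*(-2) = -2*f)
N(A) = -2*A**2
y(J, z) = J**2 - 2*z**2 (y(J, z) = J*J - 2*z**2 = J**2 - 2*z**2)
y(c(-4), g(15)) + (-11766 - 1*18664) = ((3 - 5/(-4))**2 - 2*(-2*15)**2) + (-11766 - 1*18664) = ((3 - 5*(-1/4))**2 - 2*(-30)**2) + (-11766 - 18664) = ((3 + 5/4)**2 - 2*900) - 30430 = ((17/4)**2 - 1800) - 30430 = (289/16 - 1800) - 30430 = -28511/16 - 30430 = -515391/16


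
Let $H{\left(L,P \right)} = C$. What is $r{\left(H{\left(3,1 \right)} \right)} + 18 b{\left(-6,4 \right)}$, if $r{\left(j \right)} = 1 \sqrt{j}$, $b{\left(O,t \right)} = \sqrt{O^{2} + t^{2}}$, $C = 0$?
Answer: $36 \sqrt{13} \approx 129.8$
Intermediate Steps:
$H{\left(L,P \right)} = 0$
$r{\left(j \right)} = \sqrt{j}$
$r{\left(H{\left(3,1 \right)} \right)} + 18 b{\left(-6,4 \right)} = \sqrt{0} + 18 \sqrt{\left(-6\right)^{2} + 4^{2}} = 0 + 18 \sqrt{36 + 16} = 0 + 18 \sqrt{52} = 0 + 18 \cdot 2 \sqrt{13} = 0 + 36 \sqrt{13} = 36 \sqrt{13}$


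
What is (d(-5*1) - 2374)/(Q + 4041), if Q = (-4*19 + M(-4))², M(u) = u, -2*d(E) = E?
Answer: -4743/20882 ≈ -0.22713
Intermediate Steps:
d(E) = -E/2
Q = 6400 (Q = (-4*19 - 4)² = (-76 - 4)² = (-80)² = 6400)
(d(-5*1) - 2374)/(Q + 4041) = (-(-5)/2 - 2374)/(6400 + 4041) = (-½*(-5) - 2374)/10441 = (5/2 - 2374)*(1/10441) = -4743/2*1/10441 = -4743/20882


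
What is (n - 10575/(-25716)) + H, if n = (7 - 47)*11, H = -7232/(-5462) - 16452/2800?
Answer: -454885646251/1024193275 ≈ -444.14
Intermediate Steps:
H = -8701403/1911700 (H = -7232*(-1/5462) - 16452*1/2800 = 3616/2731 - 4113/700 = -8701403/1911700 ≈ -4.5517)
n = -440 (n = -40*11 = -440)
(n - 10575/(-25716)) + H = (-440 - 10575/(-25716)) - 8701403/1911700 = (-440 - 10575*(-1/25716)) - 8701403/1911700 = (-440 + 3525/8572) - 8701403/1911700 = -3768155/8572 - 8701403/1911700 = -454885646251/1024193275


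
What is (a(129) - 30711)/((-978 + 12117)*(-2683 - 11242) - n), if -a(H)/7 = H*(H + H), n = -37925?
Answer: 52737/31014530 ≈ 0.0017004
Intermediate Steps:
a(H) = -14*H² (a(H) = -7*H*(H + H) = -7*H*2*H = -14*H²)
(a(129) - 30711)/((-978 + 12117)*(-2683 - 11242) - n) = (-14*129² - 30711)/((-978 + 12117)*(-2683 - 11242) - 1*(-37925)) = (-14*16641 - 30711)/(11139*(-13925) + 37925) = (-232974 - 30711)/(-155110575 + 37925) = -263685/(-155072650) = -263685*(-1/155072650) = 52737/31014530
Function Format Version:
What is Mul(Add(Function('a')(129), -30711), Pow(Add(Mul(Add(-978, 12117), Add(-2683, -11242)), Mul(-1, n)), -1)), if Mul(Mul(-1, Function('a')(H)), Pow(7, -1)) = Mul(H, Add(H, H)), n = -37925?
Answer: Rational(52737, 31014530) ≈ 0.0017004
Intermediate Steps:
Function('a')(H) = Mul(-14, Pow(H, 2)) (Function('a')(H) = Mul(-7, Mul(H, Add(H, H))) = Mul(-7, Mul(H, Mul(2, H))) = Mul(-7, Mul(2, Pow(H, 2))) = Mul(-14, Pow(H, 2)))
Mul(Add(Function('a')(129), -30711), Pow(Add(Mul(Add(-978, 12117), Add(-2683, -11242)), Mul(-1, n)), -1)) = Mul(Add(Mul(-14, Pow(129, 2)), -30711), Pow(Add(Mul(Add(-978, 12117), Add(-2683, -11242)), Mul(-1, -37925)), -1)) = Mul(Add(Mul(-14, 16641), -30711), Pow(Add(Mul(11139, -13925), 37925), -1)) = Mul(Add(-232974, -30711), Pow(Add(-155110575, 37925), -1)) = Mul(-263685, Pow(-155072650, -1)) = Mul(-263685, Rational(-1, 155072650)) = Rational(52737, 31014530)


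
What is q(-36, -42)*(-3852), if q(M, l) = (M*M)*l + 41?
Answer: 209514132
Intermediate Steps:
q(M, l) = 41 + l*M² (q(M, l) = M²*l + 41 = l*M² + 41 = 41 + l*M²)
q(-36, -42)*(-3852) = (41 - 42*(-36)²)*(-3852) = (41 - 42*1296)*(-3852) = (41 - 54432)*(-3852) = -54391*(-3852) = 209514132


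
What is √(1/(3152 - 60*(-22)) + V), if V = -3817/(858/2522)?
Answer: I*√504854292930/6708 ≈ 105.92*I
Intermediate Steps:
V = -33659/3 (V = -3817/(858*(1/2522)) = -3817/33/97 = -3817*97/33 = -33659/3 ≈ -11220.)
√(1/(3152 - 60*(-22)) + V) = √(1/(3152 - 60*(-22)) - 33659/3) = √(1/(3152 + 1320) - 33659/3) = √(1/4472 - 33659/3) = √(-150523045/13416) = I*√504854292930/6708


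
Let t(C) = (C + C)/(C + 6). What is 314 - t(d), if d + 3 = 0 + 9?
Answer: 313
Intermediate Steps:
d = 6 (d = -3 + (0 + 9) = -3 + 9 = 6)
t(C) = 2*C/(6 + C) (t(C) = (2*C)/(6 + C) = 2*C/(6 + C))
314 - t(d) = 314 - 2*6/(6 + 6) = 314 - 2*6/12 = 314 - 1*1 = 314 - 1 = 313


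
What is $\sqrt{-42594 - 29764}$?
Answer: $11 i \sqrt{598} \approx 268.99 i$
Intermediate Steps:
$\sqrt{-42594 - 29764} = \sqrt{-72358} = 11 i \sqrt{598}$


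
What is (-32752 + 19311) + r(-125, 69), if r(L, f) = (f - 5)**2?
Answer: -9345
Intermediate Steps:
r(L, f) = (-5 + f)**2
(-32752 + 19311) + r(-125, 69) = (-32752 + 19311) + (-5 + 69)**2 = -13441 + 64**2 = -13441 + 4096 = -9345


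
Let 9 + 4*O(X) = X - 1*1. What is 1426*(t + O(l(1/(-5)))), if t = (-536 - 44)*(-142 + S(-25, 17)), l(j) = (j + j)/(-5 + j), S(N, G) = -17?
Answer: 3419056743/26 ≈ 1.3150e+8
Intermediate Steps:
l(j) = 2*j/(-5 + j) (l(j) = (2*j)/(-5 + j) = 2*j/(-5 + j))
O(X) = -5/2 + X/4 (O(X) = -9/4 + (X - 1*1)/4 = -9/4 + (X - 1)/4 = -9/4 + (-1 + X)/4 = -9/4 + (-¼ + X/4) = -5/2 + X/4)
t = 92220 (t = (-536 - 44)*(-142 - 17) = -580*(-159) = 92220)
1426*(t + O(l(1/(-5)))) = 1426*(92220 + (-5/2 + (2/(-5*(-5 + 1/(-5))))/4)) = 1426*(92220 + (-5/2 + (2*(-⅕)/(-5 - ⅕))/4)) = 1426*(92220 + (-5/2 + (2*(-⅕)/(-26/5))/4)) = 1426*(92220 + (-5/2 + (2*(-⅕)*(-5/26))/4)) = 1426*(92220 + (-5/2 + (¼)*(1/13))) = 1426*(92220 + (-5/2 + 1/52)) = 1426*(92220 - 129/52) = 1426*(4795311/52) = 3419056743/26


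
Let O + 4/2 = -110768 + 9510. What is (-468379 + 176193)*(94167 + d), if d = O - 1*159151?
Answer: 48574169384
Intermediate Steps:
O = -101260 (O = -2 + (-110768 + 9510) = -2 - 101258 = -101260)
d = -260411 (d = -101260 - 1*159151 = -101260 - 159151 = -260411)
(-468379 + 176193)*(94167 + d) = (-468379 + 176193)*(94167 - 260411) = -292186*(-166244) = 48574169384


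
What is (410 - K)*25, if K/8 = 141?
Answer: -17950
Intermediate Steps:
K = 1128 (K = 8*141 = 1128)
(410 - K)*25 = (410 - 1*1128)*25 = (410 - 1128)*25 = -718*25 = -17950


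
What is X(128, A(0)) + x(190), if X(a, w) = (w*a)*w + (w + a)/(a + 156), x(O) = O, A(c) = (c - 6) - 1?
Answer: 1835329/284 ≈ 6462.4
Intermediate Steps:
A(c) = -7 + c (A(c) = (-6 + c) - 1 = -7 + c)
X(a, w) = a*w² + (a + w)/(156 + a) (X(a, w) = (a*w)*w + (a + w)/(156 + a) = a*w² + (a + w)/(156 + a))
X(128, A(0)) + x(190) = (128 + (-7 + 0) + 128²*(-7 + 0)² + 156*128*(-7 + 0)²)/(156 + 128) + 190 = (128 - 7 + 16384*(-7)² + 156*128*(-7)²)/284 + 190 = (128 - 7 + 16384*49 + 156*128*49)/284 + 190 = (128 - 7 + 802816 + 978432)/284 + 190 = (1/284)*1781369 + 190 = 1781369/284 + 190 = 1835329/284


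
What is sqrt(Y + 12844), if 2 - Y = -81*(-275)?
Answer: I*sqrt(9429) ≈ 97.103*I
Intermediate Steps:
Y = -22273 (Y = 2 - (-81)*(-275) = 2 - 1*22275 = 2 - 22275 = -22273)
sqrt(Y + 12844) = sqrt(-22273 + 12844) = sqrt(-9429) = I*sqrt(9429)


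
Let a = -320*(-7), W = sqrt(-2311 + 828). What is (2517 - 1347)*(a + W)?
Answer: 2620800 + 1170*I*sqrt(1483) ≈ 2.6208e+6 + 45056.0*I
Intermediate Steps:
W = I*sqrt(1483) (W = sqrt(-1483) = I*sqrt(1483) ≈ 38.51*I)
a = 2240
(2517 - 1347)*(a + W) = (2517 - 1347)*(2240 + I*sqrt(1483)) = 1170*(2240 + I*sqrt(1483)) = 2620800 + 1170*I*sqrt(1483)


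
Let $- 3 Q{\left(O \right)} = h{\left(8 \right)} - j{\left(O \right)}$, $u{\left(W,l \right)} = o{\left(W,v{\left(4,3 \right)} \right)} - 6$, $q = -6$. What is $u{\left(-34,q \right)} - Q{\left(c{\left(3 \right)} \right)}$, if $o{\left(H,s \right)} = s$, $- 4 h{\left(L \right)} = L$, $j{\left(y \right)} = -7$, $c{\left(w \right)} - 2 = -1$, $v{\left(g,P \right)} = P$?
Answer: $- \frac{4}{3} \approx -1.3333$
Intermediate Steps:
$c{\left(w \right)} = 1$ ($c{\left(w \right)} = 2 - 1 = 1$)
$h{\left(L \right)} = - \frac{L}{4}$
$u{\left(W,l \right)} = -3$ ($u{\left(W,l \right)} = 3 - 6 = -3$)
$Q{\left(O \right)} = - \frac{5}{3}$ ($Q{\left(O \right)} = - \frac{\left(- \frac{1}{4}\right) 8 - -7}{3} = - \frac{-2 + 7}{3} = \left(- \frac{1}{3}\right) 5 = - \frac{5}{3}$)
$u{\left(-34,q \right)} - Q{\left(c{\left(3 \right)} \right)} = -3 - - \frac{5}{3} = -3 + \frac{5}{3} = - \frac{4}{3}$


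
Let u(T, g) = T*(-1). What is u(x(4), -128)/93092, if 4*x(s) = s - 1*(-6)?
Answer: -5/186184 ≈ -2.6855e-5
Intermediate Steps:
x(s) = 3/2 + s/4 (x(s) = (s - 1*(-6))/4 = (s + 6)/4 = (6 + s)/4 = 3/2 + s/4)
u(T, g) = -T
u(x(4), -128)/93092 = -(3/2 + (¼)*4)/93092 = -(3/2 + 1)*(1/93092) = -1*5/2*(1/93092) = -5/2*1/93092 = -5/186184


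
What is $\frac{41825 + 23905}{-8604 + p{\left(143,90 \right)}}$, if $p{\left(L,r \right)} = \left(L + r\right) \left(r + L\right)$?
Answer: $\frac{13146}{9137} \approx 1.4388$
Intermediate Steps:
$p{\left(L,r \right)} = \left(L + r\right)^{2}$ ($p{\left(L,r \right)} = \left(L + r\right) \left(L + r\right) = \left(L + r\right)^{2}$)
$\frac{41825 + 23905}{-8604 + p{\left(143,90 \right)}} = \frac{41825 + 23905}{-8604 + \left(143 + 90\right)^{2}} = \frac{65730}{-8604 + 233^{2}} = \frac{65730}{-8604 + 54289} = \frac{65730}{45685} = 65730 \cdot \frac{1}{45685} = \frac{13146}{9137}$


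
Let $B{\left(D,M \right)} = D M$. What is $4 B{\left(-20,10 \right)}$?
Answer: $-800$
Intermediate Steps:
$4 B{\left(-20,10 \right)} = 4 \left(\left(-20\right) 10\right) = 4 \left(-200\right) = -800$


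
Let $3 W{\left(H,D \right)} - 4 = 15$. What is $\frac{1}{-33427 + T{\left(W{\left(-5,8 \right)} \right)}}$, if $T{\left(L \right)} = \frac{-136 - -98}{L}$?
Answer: $- \frac{1}{33433} \approx -2.9911 \cdot 10^{-5}$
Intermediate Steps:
$W{\left(H,D \right)} = \frac{19}{3}$ ($W{\left(H,D \right)} = \frac{4}{3} + \frac{1}{3} \cdot 15 = \frac{4}{3} + 5 = \frac{19}{3}$)
$T{\left(L \right)} = - \frac{38}{L}$ ($T{\left(L \right)} = \frac{-136 + 98}{L} = - \frac{38}{L}$)
$\frac{1}{-33427 + T{\left(W{\left(-5,8 \right)} \right)}} = \frac{1}{-33427 - \frac{38}{\frac{19}{3}}} = \frac{1}{-33427 - 6} = \frac{1}{-33433} = - \frac{1}{33433}$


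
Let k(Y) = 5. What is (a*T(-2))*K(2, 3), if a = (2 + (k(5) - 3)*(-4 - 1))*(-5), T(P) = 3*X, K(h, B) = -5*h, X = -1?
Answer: 1200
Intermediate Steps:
T(P) = -3 (T(P) = 3*(-1) = -3)
a = 40 (a = (2 + (5 - 3)*(-4 - 1))*(-5) = (2 + 2*(-5))*(-5) = (2 - 10)*(-5) = -8*(-5) = 40)
(a*T(-2))*K(2, 3) = (40*(-3))*(-5*2) = -120*(-10) = 1200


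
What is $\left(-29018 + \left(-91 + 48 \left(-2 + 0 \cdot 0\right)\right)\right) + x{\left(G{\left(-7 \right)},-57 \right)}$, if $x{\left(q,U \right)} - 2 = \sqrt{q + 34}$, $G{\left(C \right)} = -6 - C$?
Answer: $-29203 + \sqrt{35} \approx -29197.0$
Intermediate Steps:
$x{\left(q,U \right)} = 2 + \sqrt{34 + q}$ ($x{\left(q,U \right)} = 2 + \sqrt{q + 34} = 2 + \sqrt{34 + q}$)
$\left(-29018 + \left(-91 + 48 \left(-2 + 0 \cdot 0\right)\right)\right) + x{\left(G{\left(-7 \right)},-57 \right)} = \left(-29018 + \left(-91 + 48 \left(-2 + 0 \cdot 0\right)\right)\right) + \left(2 + \sqrt{34 - -1}\right) = \left(-29018 + \left(-91 + 48 \left(-2 + 0\right)\right)\right) + \left(2 + \sqrt{34 + \left(-6 + 7\right)}\right) = \left(-29018 + \left(-91 + 48 \left(-2\right)\right)\right) + \left(2 + \sqrt{34 + 1}\right) = \left(-29018 - 187\right) + \left(2 + \sqrt{35}\right) = -29205 + \left(2 + \sqrt{35}\right) = -29203 + \sqrt{35}$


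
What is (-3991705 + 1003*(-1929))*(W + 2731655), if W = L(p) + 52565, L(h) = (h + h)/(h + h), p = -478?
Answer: -16500663482732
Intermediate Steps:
L(h) = 1 (L(h) = (2*h)/((2*h)) = (2*h)*(1/(2*h)) = 1)
W = 52566 (W = 1 + 52565 = 52566)
(-3991705 + 1003*(-1929))*(W + 2731655) = (-3991705 + 1003*(-1929))*(52566 + 2731655) = (-3991705 - 1934787)*2784221 = -5926492*2784221 = -16500663482732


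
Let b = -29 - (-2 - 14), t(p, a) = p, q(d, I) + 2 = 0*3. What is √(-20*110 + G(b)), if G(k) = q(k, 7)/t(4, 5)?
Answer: 3*I*√978/2 ≈ 46.909*I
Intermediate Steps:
q(d, I) = -2 (q(d, I) = -2 + 0*3 = -2 + 0 = -2)
b = -13 (b = -29 - 1*(-16) = -29 + 16 = -13)
G(k) = -½ (G(k) = -2/4 = -2*¼ = -½)
√(-20*110 + G(b)) = √(-20*110 - ½) = √(-2200 - ½) = √(-4401/2) = 3*I*√978/2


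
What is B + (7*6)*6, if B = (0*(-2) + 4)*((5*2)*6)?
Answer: 492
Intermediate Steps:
B = 240 (B = (0 + 4)*(10*6) = 4*60 = 240)
B + (7*6)*6 = 240 + (7*6)*6 = 240 + 42*6 = 240 + 252 = 492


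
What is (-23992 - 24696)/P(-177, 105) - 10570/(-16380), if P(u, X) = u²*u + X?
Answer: 2080165/3180294 ≈ 0.65408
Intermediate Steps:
P(u, X) = X + u³ (P(u, X) = u³ + X = X + u³)
(-23992 - 24696)/P(-177, 105) - 10570/(-16380) = (-23992 - 24696)/(105 + (-177)³) - 10570/(-16380) = -48688/(105 - 5545233) - 10570*(-1/16380) = -48688/(-5545128) + 151/234 = -48688*(-1/5545128) + 151/234 = 358/40773 + 151/234 = 2080165/3180294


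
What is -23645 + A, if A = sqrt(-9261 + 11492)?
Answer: -23645 + sqrt(2231) ≈ -23598.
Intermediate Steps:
A = sqrt(2231) ≈ 47.233
-23645 + A = -23645 + sqrt(2231)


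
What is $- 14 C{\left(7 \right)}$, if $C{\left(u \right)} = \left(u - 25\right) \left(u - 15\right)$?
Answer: $-2016$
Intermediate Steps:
$C{\left(u \right)} = \left(-25 + u\right) \left(-15 + u\right)$
$- 14 C{\left(7 \right)} = - 14 \left(375 + 7^{2} - 280\right) = - 14 \left(375 + 49 - 280\right) = \left(-14\right) 144 = -2016$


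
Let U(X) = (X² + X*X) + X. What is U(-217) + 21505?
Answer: 115466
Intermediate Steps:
U(X) = X + 2*X² (U(X) = (X² + X²) + X = 2*X² + X = X + 2*X²)
U(-217) + 21505 = -217*(1 + 2*(-217)) + 21505 = -217*(1 - 434) + 21505 = -217*(-433) + 21505 = 93961 + 21505 = 115466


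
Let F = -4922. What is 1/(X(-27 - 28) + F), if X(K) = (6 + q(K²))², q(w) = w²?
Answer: 1/83734047693239 ≈ 1.1943e-14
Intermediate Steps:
X(K) = (6 + K⁴)² (X(K) = (6 + (K²)²)² = (6 + K⁴)²)
1/(X(-27 - 28) + F) = 1/((6 + (-27 - 28)⁴)² - 4922) = 1/((6 + (-55)⁴)² - 4922) = 1/((6 + 9150625)² - 4922) = 1/(9150631² - 4922) = 1/(83734047698161 - 4922) = 1/83734047693239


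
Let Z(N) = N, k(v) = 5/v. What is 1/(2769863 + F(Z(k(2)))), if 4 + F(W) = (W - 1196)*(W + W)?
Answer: 2/5527783 ≈ 3.6181e-7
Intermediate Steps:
F(W) = -4 + 2*W*(-1196 + W) (F(W) = -4 + (W - 1196)*(W + W) = -4 + (-1196 + W)*(2*W) = -4 + 2*W*(-1196 + W))
1/(2769863 + F(Z(k(2)))) = 1/(2769863 + (-4 - 11960/2 + 2*(5/2)²)) = 1/(2769863 + (-4 - 11960/2 + 2*(5*(½))²)) = 1/(2769863 + (-4 - 2392*5/2 + 2*(5/2)²)) = 1/(2769863 + (-4 - 5980 + 2*(25/4))) = 1/(2769863 + (-4 - 5980 + 25/2)) = 1/(2769863 - 11943/2) = 1/(5527783/2) = 2/5527783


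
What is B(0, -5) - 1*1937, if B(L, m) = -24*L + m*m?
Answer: -1912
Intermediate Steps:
B(L, m) = m**2 - 24*L (B(L, m) = -24*L + m**2 = m**2 - 24*L)
B(0, -5) - 1*1937 = ((-5)**2 - 24*0) - 1*1937 = (25 + 0) - 1937 = 25 - 1937 = -1912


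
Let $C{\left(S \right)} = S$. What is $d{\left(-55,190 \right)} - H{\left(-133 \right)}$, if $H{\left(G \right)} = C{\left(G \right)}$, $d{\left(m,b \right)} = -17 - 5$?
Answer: $111$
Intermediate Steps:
$d{\left(m,b \right)} = -22$
$H{\left(G \right)} = G$
$d{\left(-55,190 \right)} - H{\left(-133 \right)} = -22 - -133 = -22 + 133 = 111$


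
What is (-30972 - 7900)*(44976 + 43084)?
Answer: -3423068320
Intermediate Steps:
(-30972 - 7900)*(44976 + 43084) = -38872*88060 = -3423068320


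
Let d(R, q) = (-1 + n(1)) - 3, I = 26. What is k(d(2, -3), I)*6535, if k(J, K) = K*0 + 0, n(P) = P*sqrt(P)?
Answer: 0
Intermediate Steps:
n(P) = P**(3/2)
d(R, q) = -3 (d(R, q) = (-1 + 1**(3/2)) - 3 = (-1 + 1) - 3 = 0 - 3 = -3)
k(J, K) = 0 (k(J, K) = 0 + 0 = 0)
k(d(2, -3), I)*6535 = 0*6535 = 0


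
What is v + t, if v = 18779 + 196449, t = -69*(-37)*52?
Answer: 347984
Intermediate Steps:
t = 132756 (t = 2553*52 = 132756)
v = 215228
v + t = 215228 + 132756 = 347984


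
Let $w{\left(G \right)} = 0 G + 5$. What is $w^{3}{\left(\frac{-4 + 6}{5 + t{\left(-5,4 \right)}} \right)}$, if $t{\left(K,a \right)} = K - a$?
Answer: $125$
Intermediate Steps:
$w{\left(G \right)} = 5$ ($w{\left(G \right)} = 0 + 5 = 5$)
$w^{3}{\left(\frac{-4 + 6}{5 + t{\left(-5,4 \right)}} \right)} = 5^{3} = 125$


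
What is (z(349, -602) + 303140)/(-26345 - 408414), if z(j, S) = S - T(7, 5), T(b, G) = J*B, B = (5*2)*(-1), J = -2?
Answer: -302518/434759 ≈ -0.69583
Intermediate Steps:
B = -10 (B = 10*(-1) = -10)
T(b, G) = 20 (T(b, G) = -2*(-10) = 20)
z(j, S) = -20 + S (z(j, S) = S - 1*20 = S - 20 = -20 + S)
(z(349, -602) + 303140)/(-26345 - 408414) = ((-20 - 602) + 303140)/(-26345 - 408414) = (-622 + 303140)/(-434759) = 302518*(-1/434759) = -302518/434759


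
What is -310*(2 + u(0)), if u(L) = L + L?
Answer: -620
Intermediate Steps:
u(L) = 2*L
-310*(2 + u(0)) = -310*(2 + 2*0) = -310*(2 + 0) = -310*2 = -620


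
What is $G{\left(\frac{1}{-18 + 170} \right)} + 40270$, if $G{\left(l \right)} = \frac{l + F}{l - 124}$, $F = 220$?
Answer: $\frac{758935249}{18847} \approx 40268.0$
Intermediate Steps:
$G{\left(l \right)} = \frac{220 + l}{-124 + l}$ ($G{\left(l \right)} = \frac{l + 220}{l - 124} = \frac{220 + l}{-124 + l}$)
$G{\left(\frac{1}{-18 + 170} \right)} + 40270 = \frac{220 + \frac{1}{-18 + 170}}{-124 + \frac{1}{-18 + 170}} + 40270 = \frac{220 + \frac{1}{152}}{-124 + \frac{1}{152}} + 40270 = \frac{1}{- \frac{18847}{152}} \cdot \frac{33441}{152} + 40270 = \left(- \frac{152}{18847}\right) \frac{33441}{152} + 40270 = - \frac{33441}{18847} + 40270 = \frac{758935249}{18847}$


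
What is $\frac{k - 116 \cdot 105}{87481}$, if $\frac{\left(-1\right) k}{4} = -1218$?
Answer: $- \frac{7308}{87481} \approx -0.083538$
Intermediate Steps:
$k = 4872$ ($k = \left(-4\right) \left(-1218\right) = 4872$)
$\frac{k - 116 \cdot 105}{87481} = \frac{4872 - 116 \cdot 105}{87481} = \left(4872 - 12180\right) \frac{1}{87481} = \left(-7308\right) \frac{1}{87481} = - \frac{7308}{87481}$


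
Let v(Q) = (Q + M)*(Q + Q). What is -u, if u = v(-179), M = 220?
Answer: 14678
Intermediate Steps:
v(Q) = 2*Q*(220 + Q) (v(Q) = (Q + 220)*(Q + Q) = (220 + Q)*(2*Q) = 2*Q*(220 + Q))
u = -14678 (u = 2*(-179)*(220 - 179) = 2*(-179)*41 = -14678)
-u = -1*(-14678) = 14678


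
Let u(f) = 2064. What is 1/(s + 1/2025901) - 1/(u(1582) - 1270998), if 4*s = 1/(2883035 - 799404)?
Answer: 7141949905842770747/4382231845650 ≈ 1.6298e+6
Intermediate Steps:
s = 1/8334524 (s = 1/(4*(2883035 - 799404)) = (1/4)/2083631 = (1/4)*(1/2083631) = 1/8334524 ≈ 1.1998e-7)
1/(s + 1/2025901) - 1/(u(1582) - 1270998) = 1/(1/8334524 + 1/2025901) - 1/(2064 - 1270998) = 1/(1/8334524 + 1/2025901) - 1/(-1268934) = 1/(10360425/16884920506124) - 1*(-1/1268934) = 16884920506124/10360425 + 1/1268934 = 7141949905842770747/4382231845650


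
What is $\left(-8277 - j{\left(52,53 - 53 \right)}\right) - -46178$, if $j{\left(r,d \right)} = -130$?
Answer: $38031$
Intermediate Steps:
$\left(-8277 - j{\left(52,53 - 53 \right)}\right) - -46178 = \left(-8277 - -130\right) - -46178 = \left(-8277 + 130\right) + 46178 = -8147 + 46178 = 38031$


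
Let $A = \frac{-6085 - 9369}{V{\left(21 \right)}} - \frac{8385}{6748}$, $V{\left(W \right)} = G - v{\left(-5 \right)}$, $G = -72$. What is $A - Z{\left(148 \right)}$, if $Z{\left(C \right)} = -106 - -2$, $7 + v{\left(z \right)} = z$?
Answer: $\frac{36472003}{101220} \approx 360.32$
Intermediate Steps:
$v{\left(z \right)} = -7 + z$
$Z{\left(C \right)} = -104$ ($Z{\left(C \right)} = -106 + 2 = -104$)
$V{\left(W \right)} = -60$ ($V{\left(W \right)} = -72 - \left(-7 - 5\right) = -72 - -12 = -72 + 12 = -60$)
$A = \frac{25945123}{101220}$ ($A = \frac{-6085 - 9369}{-60} - \frac{8385}{6748} = \left(-6085 - 9369\right) \left(- \frac{1}{60}\right) - \frac{8385}{6748} = \left(-15454\right) \left(- \frac{1}{60}\right) - \frac{8385}{6748} = \frac{7727}{30} - \frac{8385}{6748} = \frac{25945123}{101220} \approx 256.32$)
$A - Z{\left(148 \right)} = \frac{25945123}{101220} - -104 = \frac{25945123}{101220} + 104 = \frac{36472003}{101220}$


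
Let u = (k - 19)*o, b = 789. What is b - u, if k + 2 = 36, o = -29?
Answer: 1224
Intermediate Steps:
k = 34 (k = -2 + 36 = 34)
u = -435 (u = (34 - 19)*(-29) = 15*(-29) = -435)
b - u = 789 - 1*(-435) = 789 + 435 = 1224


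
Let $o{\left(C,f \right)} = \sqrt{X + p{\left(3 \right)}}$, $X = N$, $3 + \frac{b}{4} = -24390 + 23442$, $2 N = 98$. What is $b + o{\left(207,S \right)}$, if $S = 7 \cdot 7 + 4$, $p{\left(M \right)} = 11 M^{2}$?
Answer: $-3804 + 2 \sqrt{37} \approx -3791.8$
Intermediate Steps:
$N = 49$ ($N = \frac{1}{2} \cdot 98 = 49$)
$b = -3804$ ($b = -12 + 4 \left(-24390 + 23442\right) = -12 + 4 \left(-948\right) = -12 - 3792 = -3804$)
$X = 49$
$S = 53$ ($S = 49 + 4 = 53$)
$o{\left(C,f \right)} = 2 \sqrt{37}$ ($o{\left(C,f \right)} = \sqrt{49 + 11 \cdot 3^{2}} = \sqrt{49 + 11 \cdot 9} = \sqrt{49 + 99} = \sqrt{148} = 2 \sqrt{37}$)
$b + o{\left(207,S \right)} = -3804 + 2 \sqrt{37}$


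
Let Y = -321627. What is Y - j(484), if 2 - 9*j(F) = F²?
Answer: -2660389/9 ≈ -2.9560e+5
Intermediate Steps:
j(F) = 2/9 - F²/9
Y - j(484) = -321627 - (2/9 - ⅑*484²) = -321627 - (2/9 - ⅑*234256) = -321627 - (2/9 - 234256/9) = -321627 - 1*(-234254/9) = -321627 + 234254/9 = -2660389/9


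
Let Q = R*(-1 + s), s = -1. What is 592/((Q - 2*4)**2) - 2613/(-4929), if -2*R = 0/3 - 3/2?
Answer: 4205055/593123 ≈ 7.0897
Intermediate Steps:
R = 3/4 (R = -(0/3 - 3/2)/2 = -(0*(1/3) - 3*1/2)/2 = -(0 - 3/2)/2 = -1/2*(-3/2) = 3/4 ≈ 0.75000)
Q = -3/2 (Q = 3*(-1 - 1)/4 = (3/4)*(-2) = -3/2 ≈ -1.5000)
592/((Q - 2*4)**2) - 2613/(-4929) = 592/((-3/2 - 2*4)**2) - 2613/(-4929) = 592/((-3/2 - 8)**2) - 2613*(-1/4929) = 592/((-19/2)**2) + 871/1643 = 592/(361/4) + 871/1643 = 592*(4/361) + 871/1643 = 2368/361 + 871/1643 = 4205055/593123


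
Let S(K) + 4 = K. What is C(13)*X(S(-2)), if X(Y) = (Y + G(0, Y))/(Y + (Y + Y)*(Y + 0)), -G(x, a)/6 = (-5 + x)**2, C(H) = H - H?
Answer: 0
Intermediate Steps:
S(K) = -4 + K
C(H) = 0
G(x, a) = -6*(-5 + x)**2
X(Y) = (-150 + Y)/(Y + 2*Y**2) (X(Y) = (Y - 6*(-5 + 0)**2)/(Y + (Y + Y)*(Y + 0)) = (Y - 6*(-5)**2)/(Y + (2*Y)*Y) = (Y - 6*25)/(Y + 2*Y**2) = (Y - 150)/(Y + 2*Y**2) = (-150 + Y)/(Y + 2*Y**2))
C(13)*X(S(-2)) = 0*((-150 + (-4 - 2))/((-4 - 2)*(1 + 2*(-4 - 2)))) = 0*((-150 - 6)/((-6)*(1 + 2*(-6)))) = 0*(-1/6*(-156)/(1 - 12)) = 0*(-1/6*(-156)/(-11)) = 0*(-1/6*(-1/11)*(-156)) = 0*(-26/11) = 0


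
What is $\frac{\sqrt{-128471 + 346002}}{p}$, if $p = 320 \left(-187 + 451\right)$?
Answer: $\frac{107 \sqrt{19}}{84480} \approx 0.0055209$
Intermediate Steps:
$p = 84480$ ($p = 320 \cdot 264 = 84480$)
$\frac{\sqrt{-128471 + 346002}}{p} = \frac{\sqrt{-128471 + 346002}}{84480} = \sqrt{217531} \cdot \frac{1}{84480} = 107 \sqrt{19} \cdot \frac{1}{84480} = \frac{107 \sqrt{19}}{84480}$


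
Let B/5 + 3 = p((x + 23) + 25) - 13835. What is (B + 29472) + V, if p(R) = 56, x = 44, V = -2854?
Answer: -42292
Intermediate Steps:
B = -68910 (B = -15 + 5*(56 - 13835) = -15 + 5*(-13779) = -15 - 68895 = -68910)
(B + 29472) + V = (-68910 + 29472) - 2854 = -39438 - 2854 = -42292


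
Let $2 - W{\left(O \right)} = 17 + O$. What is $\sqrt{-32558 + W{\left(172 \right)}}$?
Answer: $i \sqrt{32745} \approx 180.96 i$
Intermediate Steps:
$W{\left(O \right)} = -15 - O$ ($W{\left(O \right)} = 2 - \left(17 + O\right) = -15 - O$)
$\sqrt{-32558 + W{\left(172 \right)}} = \sqrt{-32558 - 187} = \sqrt{-32745} = i \sqrt{32745}$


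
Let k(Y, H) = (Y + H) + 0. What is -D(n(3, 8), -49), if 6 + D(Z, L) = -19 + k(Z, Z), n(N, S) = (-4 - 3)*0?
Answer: 25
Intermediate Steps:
k(Y, H) = H + Y (k(Y, H) = (H + Y) + 0 = H + Y)
n(N, S) = 0 (n(N, S) = -7*0 = 0)
D(Z, L) = -25 + 2*Z (D(Z, L) = -6 + (-19 + (Z + Z)) = -6 + (-19 + 2*Z) = -25 + 2*Z)
-D(n(3, 8), -49) = -(-25 + 2*0) = -(-25 + 0) = -1*(-25) = 25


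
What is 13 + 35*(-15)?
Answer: -512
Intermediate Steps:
13 + 35*(-15) = 13 - 525 = -512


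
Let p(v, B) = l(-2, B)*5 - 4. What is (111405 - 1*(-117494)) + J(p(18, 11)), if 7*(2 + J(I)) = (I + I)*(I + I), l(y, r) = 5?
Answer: 229149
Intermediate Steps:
p(v, B) = 21 (p(v, B) = 5*5 - 4 = 25 - 4 = 21)
J(I) = -2 + 4*I²/7 (J(I) = -2 + ((I + I)*(I + I))/7 = -2 + ((2*I)*(2*I))/7 = -2 + (4*I²)/7 = -2 + 4*I²/7)
(111405 - 1*(-117494)) + J(p(18, 11)) = (111405 - 1*(-117494)) + (-2 + (4/7)*21²) = (111405 + 117494) + (-2 + (4/7)*441) = 228899 + (-2 + 252) = 228899 + 250 = 229149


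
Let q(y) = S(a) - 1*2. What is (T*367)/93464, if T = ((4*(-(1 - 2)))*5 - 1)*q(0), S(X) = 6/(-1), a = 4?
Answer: -6973/11683 ≈ -0.59685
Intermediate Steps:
S(X) = -6 (S(X) = 6*(-1) = -6)
q(y) = -8 (q(y) = -6 - 1*2 = -6 - 2 = -8)
T = -152 (T = ((4*(-(1 - 2)))*5 - 1)*(-8) = ((4*(-1*(-1)))*5 - 1)*(-8) = ((4*1)*5 - 1)*(-8) = (4*5 - 1)*(-8) = (20 - 1)*(-8) = 19*(-8) = -152)
(T*367)/93464 = -152*367/93464 = -55784*1/93464 = -6973/11683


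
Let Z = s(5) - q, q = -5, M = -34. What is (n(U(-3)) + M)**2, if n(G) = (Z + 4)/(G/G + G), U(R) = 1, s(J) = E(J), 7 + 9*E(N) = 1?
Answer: 32041/36 ≈ 890.03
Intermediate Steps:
E(N) = -2/3 (E(N) = -7/9 + (1/9)*1 = -7/9 + 1/9 = -2/3)
s(J) = -2/3
Z = 13/3 (Z = -2/3 - 1*(-5) = -2/3 + 5 = 13/3 ≈ 4.3333)
n(G) = 25/(3*(1 + G)) (n(G) = (13/3 + 4)/(G/G + G) = 25/(3*(1 + G)))
(n(U(-3)) + M)**2 = (25/(3*(1 + 1)) - 34)**2 = ((25/3)/2 - 34)**2 = ((25/3)*(1/2) - 34)**2 = (25/6 - 34)**2 = (-179/6)**2 = 32041/36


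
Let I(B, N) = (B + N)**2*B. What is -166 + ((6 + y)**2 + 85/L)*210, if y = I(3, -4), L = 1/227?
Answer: 4068794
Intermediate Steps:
L = 1/227 ≈ 0.0044053
I(B, N) = B*(B + N)**2
y = 3 (y = 3*(3 - 4)**2 = 3*(-1)**2 = 3*1 = 3)
-166 + ((6 + y)**2 + 85/L)*210 = -166 + ((6 + 3)**2 + 85/(1/227))*210 = -166 + (9**2 + 85*227)*210 = -166 + (81 + 19295)*210 = -166 + 19376*210 = -166 + 4068960 = 4068794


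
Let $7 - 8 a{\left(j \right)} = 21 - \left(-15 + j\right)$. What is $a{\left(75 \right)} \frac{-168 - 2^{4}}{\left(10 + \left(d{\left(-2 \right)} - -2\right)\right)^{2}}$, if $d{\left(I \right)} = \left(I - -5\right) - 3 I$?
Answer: $- \frac{1058}{441} \approx -2.3991$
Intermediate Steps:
$d{\left(I \right)} = 5 - 2 I$ ($d{\left(I \right)} = \left(I + 5\right) - 3 I = \left(5 + I\right) - 3 I = 5 - 2 I$)
$a{\left(j \right)} = - \frac{29}{8} + \frac{j}{8}$ ($a{\left(j \right)} = \frac{7}{8} - \frac{21 - \left(-15 + j\right)}{8} = \frac{7}{8} - \frac{36 - j}{8} = \frac{7}{8} + \left(- \frac{9}{2} + \frac{j}{8}\right) = - \frac{29}{8} + \frac{j}{8}$)
$a{\left(75 \right)} \frac{-168 - 2^{4}}{\left(10 + \left(d{\left(-2 \right)} - -2\right)\right)^{2}} = \left(- \frac{29}{8} + \frac{1}{8} \cdot 75\right) \frac{-168 - 2^{4}}{\left(10 + \left(\left(5 - -4\right) - -2\right)\right)^{2}} = \left(- \frac{29}{8} + \frac{75}{8}\right) \frac{-168 - 16}{\left(10 + \left(\left(5 + 4\right) + 2\right)\right)^{2}} = \frac{23 \frac{-168 - 16}{\left(10 + \left(9 + 2\right)\right)^{2}}}{4} = \frac{23 \left(- \frac{184}{\left(10 + 11\right)^{2}}\right)}{4} = \frac{23 \left(- \frac{184}{21^{2}}\right)}{4} = \frac{23 \left(- \frac{184}{441}\right)}{4} = \frac{23 \left(\left(-184\right) \frac{1}{441}\right)}{4} = \frac{23}{4} \left(- \frac{184}{441}\right) = - \frac{1058}{441}$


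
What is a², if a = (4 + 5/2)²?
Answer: 28561/16 ≈ 1785.1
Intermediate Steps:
a = 169/4 (a = (4 + 5*(½))² = (4 + 5/2)² = (13/2)² = 169/4 ≈ 42.250)
a² = (169/4)² = 28561/16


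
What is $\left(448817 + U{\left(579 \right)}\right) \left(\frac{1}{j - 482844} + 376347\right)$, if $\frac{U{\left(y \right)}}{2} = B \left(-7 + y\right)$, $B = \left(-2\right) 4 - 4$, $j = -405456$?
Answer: $\frac{145454185947633811}{888300} \approx 1.6374 \cdot 10^{11}$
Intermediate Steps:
$B = -12$ ($B = -8 - 4 = -12$)
$U{\left(y \right)} = 168 - 24 y$ ($U{\left(y \right)} = 2 \left(- 12 \left(-7 + y\right)\right) = 2 \left(84 - 12 y\right) = 168 - 24 y$)
$\left(448817 + U{\left(579 \right)}\right) \left(\frac{1}{j - 482844} + 376347\right) = \left(448817 + \left(168 - 13896\right)\right) \left(\frac{1}{-405456 - 482844} + 376347\right) = \left(448817 + \left(168 - 13896\right)\right) \left(\frac{1}{-888300} + 376347\right) = \left(448817 - 13728\right) \left(- \frac{1}{888300} + 376347\right) = 435089 \cdot \frac{334309040099}{888300} = \frac{145454185947633811}{888300}$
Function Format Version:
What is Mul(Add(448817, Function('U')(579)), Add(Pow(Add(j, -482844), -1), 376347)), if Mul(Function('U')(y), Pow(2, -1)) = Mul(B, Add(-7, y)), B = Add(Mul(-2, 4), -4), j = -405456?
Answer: Rational(145454185947633811, 888300) ≈ 1.6374e+11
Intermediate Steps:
B = -12 (B = Add(-8, -4) = -12)
Function('U')(y) = Add(168, Mul(-24, y)) (Function('U')(y) = Mul(2, Mul(-12, Add(-7, y))) = Mul(2, Add(84, Mul(-12, y))) = Add(168, Mul(-24, y)))
Mul(Add(448817, Function('U')(579)), Add(Pow(Add(j, -482844), -1), 376347)) = Mul(Add(448817, Add(168, Mul(-24, 579))), Add(Pow(Add(-405456, -482844), -1), 376347)) = Mul(Add(448817, Add(168, -13896)), Add(Pow(-888300, -1), 376347)) = Mul(Add(448817, -13728), Add(Rational(-1, 888300), 376347)) = Mul(435089, Rational(334309040099, 888300)) = Rational(145454185947633811, 888300)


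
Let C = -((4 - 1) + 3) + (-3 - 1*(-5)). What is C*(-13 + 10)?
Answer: 12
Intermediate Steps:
C = -4 (C = -(3 + 3) + (-3 + 5) = -1*6 + 2 = -6 + 2 = -4)
C*(-13 + 10) = -4*(-13 + 10) = -4*(-3) = 12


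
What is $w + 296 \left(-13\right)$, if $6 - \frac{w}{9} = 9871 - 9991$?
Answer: $-2714$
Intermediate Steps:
$w = 1134$ ($w = 54 - 9 \left(9871 - 9991\right) = 54 - -1080 = 54 + 1080 = 1134$)
$w + 296 \left(-13\right) = 1134 + 296 \left(-13\right) = 1134 - 3848 = -2714$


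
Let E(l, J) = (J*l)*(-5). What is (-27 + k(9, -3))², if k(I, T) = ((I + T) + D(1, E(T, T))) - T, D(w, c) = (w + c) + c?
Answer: 11449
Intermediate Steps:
E(l, J) = -5*J*l
D(w, c) = w + 2*c (D(w, c) = (c + w) + c = w + 2*c)
k(I, T) = 1 + I - 10*T² (k(I, T) = ((I + T) + (1 + 2*(-5*T*T))) - T = ((I + T) + (1 + 2*(-5*T²))) - T = ((I + T) + (1 - 10*T²)) - T = (1 + I + T - 10*T²) - T = 1 + I - 10*T²)
(-27 + k(9, -3))² = (-27 + (1 + 9 - 10*(-3)²))² = (-27 + (1 + 9 - 10*9))² = (-27 + (1 + 9 - 90))² = (-27 - 80)² = (-107)² = 11449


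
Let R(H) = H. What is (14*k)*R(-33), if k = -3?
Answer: 1386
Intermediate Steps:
(14*k)*R(-33) = (14*(-3))*(-33) = -42*(-33) = 1386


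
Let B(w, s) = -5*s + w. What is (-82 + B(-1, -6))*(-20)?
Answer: 1060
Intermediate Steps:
B(w, s) = w - 5*s
(-82 + B(-1, -6))*(-20) = (-82 + (-1 - 5*(-6)))*(-20) = (-82 + (-1 + 30))*(-20) = (-82 + 29)*(-20) = -53*(-20) = 1060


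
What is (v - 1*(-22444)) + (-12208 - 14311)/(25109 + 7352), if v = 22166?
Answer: 1448058691/32461 ≈ 44609.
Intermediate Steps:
(v - 1*(-22444)) + (-12208 - 14311)/(25109 + 7352) = (22166 - 1*(-22444)) + (-12208 - 14311)/(25109 + 7352) = (22166 + 22444) - 26519/32461 = 44610 - 26519*1/32461 = 44610 - 26519/32461 = 1448058691/32461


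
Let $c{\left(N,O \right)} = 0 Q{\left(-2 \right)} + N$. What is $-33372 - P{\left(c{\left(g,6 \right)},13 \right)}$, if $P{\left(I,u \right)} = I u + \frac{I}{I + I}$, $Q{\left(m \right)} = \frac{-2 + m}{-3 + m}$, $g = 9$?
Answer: $- \frac{66979}{2} \approx -33490.0$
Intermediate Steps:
$Q{\left(m \right)} = \frac{-2 + m}{-3 + m}$
$c{\left(N,O \right)} = N$ ($c{\left(N,O \right)} = 0 \frac{-2 - 2}{-3 - 2} + N = 0 \frac{1}{-5} \left(-4\right) + N = 0 \left(\left(- \frac{1}{5}\right) \left(-4\right)\right) + N = 0 \cdot \frac{4}{5} + N = 0 + N = N$)
$P{\left(I,u \right)} = \frac{1}{2} + I u$ ($P{\left(I,u \right)} = I u + \frac{I}{2 I} = I u + I \frac{1}{2 I} = I u + \frac{1}{2} = \frac{1}{2} + I u$)
$-33372 - P{\left(c{\left(g,6 \right)},13 \right)} = -33372 - \left(\frac{1}{2} + 9 \cdot 13\right) = -33372 - \left(\frac{1}{2} + 117\right) = -33372 - \frac{235}{2} = - \frac{66979}{2}$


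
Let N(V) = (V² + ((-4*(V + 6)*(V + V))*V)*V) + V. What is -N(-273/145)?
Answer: -97909185192/442050625 ≈ -221.49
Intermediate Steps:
N(V) = V + V² - 8*V³*(6 + V) (N(V) = (V² + ((-4*(6 + V)*2*V)*V)*V) + V = (V² + ((-8*V*(6 + V))*V)*V) + V = (V² + (-8*V²*(6 + V))*V) + V = (V² - 8*V³*(6 + V)) + V = V + V² - 8*V³*(6 + V))
-N(-273/145) = -(-273/145)*(1 - 273/145 - 48*(-273/145)² - 8*(-273/145)³) = -(-273*1/145)*(1 - 273*1/145 - 48*(-273*1/145)² - 8*(-273*1/145)³) = -(-273)*(1 - 273/145 - 48*(-273/145)² - 8*(-273/145)³)/145 = -(-273)*(1 - 273/145 - 48*74529/21025 - 8*(-20346417/3048625))/145 = -(-273)*(1 - 273/145 - 3577392/21025 + 162771336/3048625)/145 = -(-273)*(-358641704)/(145*3048625) = -1*97909185192/442050625 = -97909185192/442050625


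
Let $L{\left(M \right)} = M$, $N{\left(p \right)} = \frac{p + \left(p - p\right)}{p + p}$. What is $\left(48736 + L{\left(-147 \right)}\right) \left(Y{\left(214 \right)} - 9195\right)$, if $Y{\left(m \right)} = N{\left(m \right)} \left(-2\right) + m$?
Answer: $-436426398$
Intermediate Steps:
$N{\left(p \right)} = \frac{1}{2}$ ($N{\left(p \right)} = \frac{p + 0}{2 p} = p \frac{1}{2 p} = \frac{1}{2}$)
$Y{\left(m \right)} = -1 + m$ ($Y{\left(m \right)} = \frac{1}{2} \left(-2\right) + m = -1 + m$)
$\left(48736 + L{\left(-147 \right)}\right) \left(Y{\left(214 \right)} - 9195\right) = \left(48736 - 147\right) \left(\left(-1 + 214\right) - 9195\right) = 48589 \left(213 - 9195\right) = 48589 \left(-8982\right) = -436426398$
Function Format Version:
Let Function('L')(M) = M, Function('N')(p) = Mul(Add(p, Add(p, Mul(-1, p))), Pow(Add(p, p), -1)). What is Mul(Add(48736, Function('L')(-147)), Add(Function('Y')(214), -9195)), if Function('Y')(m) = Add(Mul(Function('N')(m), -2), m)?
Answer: -436426398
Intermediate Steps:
Function('N')(p) = Rational(1, 2) (Function('N')(p) = Mul(Add(p, 0), Pow(Mul(2, p), -1)) = Mul(p, Mul(Rational(1, 2), Pow(p, -1))) = Rational(1, 2))
Function('Y')(m) = Add(-1, m) (Function('Y')(m) = Add(Mul(Rational(1, 2), -2), m) = Add(-1, m))
Mul(Add(48736, Function('L')(-147)), Add(Function('Y')(214), -9195)) = Mul(Add(48736, -147), Add(Add(-1, 214), -9195)) = Mul(48589, Add(213, -9195)) = Mul(48589, -8982) = -436426398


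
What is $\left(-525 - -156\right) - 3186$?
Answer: $-3555$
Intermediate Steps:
$\left(-525 - -156\right) - 3186 = \left(-525 + 156\right) - 3186 = -369 - 3186 = -3555$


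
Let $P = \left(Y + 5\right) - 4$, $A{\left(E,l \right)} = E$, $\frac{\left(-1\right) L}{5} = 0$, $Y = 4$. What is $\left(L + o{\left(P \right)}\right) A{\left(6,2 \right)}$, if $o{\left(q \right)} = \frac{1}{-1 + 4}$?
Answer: $2$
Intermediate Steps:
$L = 0$ ($L = \left(-5\right) 0 = 0$)
$P = 5$ ($P = \left(4 + 5\right) - 4 = 9 - 4 = 5$)
$o{\left(q \right)} = \frac{1}{3}$
$\left(L + o{\left(P \right)}\right) A{\left(6,2 \right)} = \left(0 + \frac{1}{3}\right) 6 = \frac{1}{3} \cdot 6 = 2$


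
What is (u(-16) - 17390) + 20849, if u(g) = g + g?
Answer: 3427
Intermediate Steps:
u(g) = 2*g
(u(-16) - 17390) + 20849 = (2*(-16) - 17390) + 20849 = (-32 - 17390) + 20849 = -17422 + 20849 = 3427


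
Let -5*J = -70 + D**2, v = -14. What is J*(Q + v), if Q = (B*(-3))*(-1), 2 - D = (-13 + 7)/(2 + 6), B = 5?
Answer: 999/80 ≈ 12.488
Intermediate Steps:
D = 11/4 (D = 2 - (-13 + 7)/(2 + 6) = 2 - (-6)/8 = 2 - 1*(-3/4) = 2 + 3/4 = 11/4 ≈ 2.7500)
Q = 15 (Q = (5*(-3))*(-1) = -15*(-1) = 15)
J = 999/80 (J = -(-70 + (11/4)**2)/5 = -(-70 + 121/16)/5 = -1/5*(-999/16) = 999/80 ≈ 12.488)
J*(Q + v) = 999*(15 - 14)/80 = (999/80)*1 = 999/80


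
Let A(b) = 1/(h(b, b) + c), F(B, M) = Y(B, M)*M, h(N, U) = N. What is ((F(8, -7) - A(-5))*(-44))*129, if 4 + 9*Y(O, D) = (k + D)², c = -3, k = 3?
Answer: 104533/2 ≈ 52267.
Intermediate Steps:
Y(O, D) = -4/9 + (3 + D)²/9
F(B, M) = M*(-4/9 + (3 + M)²/9) (F(B, M) = (-4/9 + (3 + M)²/9)*M = M*(-4/9 + (3 + M)²/9))
A(b) = 1/(-3 + b) (A(b) = 1/(b - 3) = 1/(-3 + b))
((F(8, -7) - A(-5))*(-44))*129 = (((⅑)*(-7)*(-4 + (3 - 7)²) - 1/(-3 - 5))*(-44))*129 = (((⅑)*(-7)*(-4 + (-4)²) - 1/(-8))*(-44))*129 = (((⅑)*(-7)*(-4 + 16) - 1*(-⅛))*(-44))*129 = (((⅑)*(-7)*12 + ⅛)*(-44))*129 = ((-28/3 + ⅛)*(-44))*129 = -221/24*(-44)*129 = (2431/6)*129 = 104533/2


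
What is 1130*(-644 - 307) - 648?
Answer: -1075278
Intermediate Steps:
1130*(-644 - 307) - 648 = 1130*(-951) - 648 = -1074630 - 648 = -1075278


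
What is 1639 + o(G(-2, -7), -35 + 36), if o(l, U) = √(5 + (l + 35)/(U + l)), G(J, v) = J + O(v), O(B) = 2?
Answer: 1639 + 2*√10 ≈ 1645.3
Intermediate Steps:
G(J, v) = 2 + J (G(J, v) = J + 2 = 2 + J)
o(l, U) = √(5 + (35 + l)/(U + l))
1639 + o(G(-2, -7), -35 + 36) = 1639 + √((35 + 5*(-35 + 36) + 6*(2 - 2))/((-35 + 36) + (2 - 2))) = 1639 + √((35 + 5*1 + 6*0)/(1 + 0)) = 1639 + √((35 + 5 + 0)/1) = 1639 + √(1*40) = 1639 + √40 = 1639 + 2*√10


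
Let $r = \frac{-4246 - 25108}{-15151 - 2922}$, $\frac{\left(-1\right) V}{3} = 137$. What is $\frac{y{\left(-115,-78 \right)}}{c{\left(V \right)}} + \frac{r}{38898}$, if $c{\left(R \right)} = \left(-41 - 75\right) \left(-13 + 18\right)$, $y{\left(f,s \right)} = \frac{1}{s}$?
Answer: $\frac{338496419}{5300646797160} \approx 6.3859 \cdot 10^{-5}$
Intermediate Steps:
$V = -411$ ($V = \left(-3\right) 137 = -411$)
$r = \frac{29354}{18073}$ ($r = - \frac{29354}{-18073} = \left(-29354\right) \left(- \frac{1}{18073}\right) = \frac{29354}{18073} \approx 1.6242$)
$c{\left(R \right)} = -580$ ($c{\left(R \right)} = \left(-116\right) 5 = -580$)
$\frac{y{\left(-115,-78 \right)}}{c{\left(V \right)}} + \frac{r}{38898} = \frac{1}{\left(-78\right) \left(-580\right)} + \frac{29354}{18073 \cdot 38898} = \left(- \frac{1}{78}\right) \left(- \frac{1}{580}\right) + \frac{29354}{18073} \cdot \frac{1}{38898} = \frac{1}{45240} + \frac{14677}{351501777} = \frac{338496419}{5300646797160}$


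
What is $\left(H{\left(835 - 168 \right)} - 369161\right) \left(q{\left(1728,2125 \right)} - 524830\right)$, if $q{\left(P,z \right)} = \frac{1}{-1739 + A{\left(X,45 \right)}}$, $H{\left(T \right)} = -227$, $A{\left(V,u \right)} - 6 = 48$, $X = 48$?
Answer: $\frac{326664048676788}{1685} \approx 1.9387 \cdot 10^{11}$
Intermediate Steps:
$A{\left(V,u \right)} = 54$ ($A{\left(V,u \right)} = 6 + 48 = 54$)
$q{\left(P,z \right)} = - \frac{1}{1685}$ ($q{\left(P,z \right)} = \frac{1}{-1739 + 54} = \frac{1}{-1685} = - \frac{1}{1685}$)
$\left(H{\left(835 - 168 \right)} - 369161\right) \left(q{\left(1728,2125 \right)} - 524830\right) = \left(-227 - 369161\right) \left(- \frac{1}{1685} - 524830\right) = \left(-369388\right) \left(- \frac{884338551}{1685}\right) = \frac{326664048676788}{1685}$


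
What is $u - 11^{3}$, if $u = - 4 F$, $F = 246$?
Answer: $-2315$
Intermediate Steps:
$u = -984$ ($u = \left(-4\right) 246 = -984$)
$u - 11^{3} = -984 - 11^{3} = -984 - 1331 = -2315$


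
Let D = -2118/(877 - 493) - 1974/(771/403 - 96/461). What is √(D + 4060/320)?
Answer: I*√16753403501773/120664 ≈ 33.921*I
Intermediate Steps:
D = -1122994827/965312 (D = -2118/384 - 1974/(771*(1/403) - 96*1/461) = -2118*1/384 - 1974/(771/403 - 96/461) = -353/64 - 1974/316743/185783 = -353/64 - 1974*185783/316743 = -353/64 - 17463602/15083 = -1122994827/965312 ≈ -1163.3)
√(D + 4060/320) = √(-1122994827/965312 + 4060/320) = √(-1122994827/965312 + 4060*(1/320)) = √(-1122994827/965312 + 203/16) = √(-1110747431/965312) = I*√16753403501773/120664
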